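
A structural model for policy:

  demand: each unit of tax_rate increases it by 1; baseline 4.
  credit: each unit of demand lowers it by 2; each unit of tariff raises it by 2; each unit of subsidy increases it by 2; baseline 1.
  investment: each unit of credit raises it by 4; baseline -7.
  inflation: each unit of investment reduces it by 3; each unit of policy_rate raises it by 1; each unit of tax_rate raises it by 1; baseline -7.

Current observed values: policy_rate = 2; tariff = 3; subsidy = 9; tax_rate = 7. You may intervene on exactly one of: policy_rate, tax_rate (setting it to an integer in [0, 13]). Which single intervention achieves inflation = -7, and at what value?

set policy_rate = 8

Intervening on policy_rate: with other inputs at their observed values, inflation = policy_rate - 15. Solving for -7 gives policy_rate = 8, within [0, 13].
Intervening on tax_rate: inflation = 25*tax_rate - 188. Reaching -7 requires tax_rate = 181/25, not an integer.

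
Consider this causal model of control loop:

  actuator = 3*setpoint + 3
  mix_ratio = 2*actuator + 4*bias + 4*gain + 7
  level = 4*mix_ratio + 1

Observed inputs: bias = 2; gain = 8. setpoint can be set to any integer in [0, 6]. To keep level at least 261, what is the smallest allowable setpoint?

Substituting into the mix_ratio equation gives mix_ratio = 6*setpoint + 53.
So level = 24*setpoint + 213.
Require 24*setpoint + 213 ≥ 261, so setpoint ≥ 2.
The smallest integer in [0, 6] satisfying this is 2.

setpoint = 2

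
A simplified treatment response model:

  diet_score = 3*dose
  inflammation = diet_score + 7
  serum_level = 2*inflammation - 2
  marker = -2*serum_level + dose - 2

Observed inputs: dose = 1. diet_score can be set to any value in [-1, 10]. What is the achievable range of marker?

-65 to -21

Intervening on diet_score fixes its value directly, overriding its dependence on dose.
Substituting into the serum_level equation gives serum_level = 2*diet_score + 12.
This gives marker = -4*diet_score - 25.
Linear in diet_score, so extremes are at the endpoints: diet_score = -1 gives marker = -21; diet_score = 10 gives marker = -65.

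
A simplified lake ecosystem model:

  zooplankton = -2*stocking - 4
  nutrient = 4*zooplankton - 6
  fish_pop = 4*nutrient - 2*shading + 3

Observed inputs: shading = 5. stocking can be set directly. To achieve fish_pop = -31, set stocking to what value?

stocking = -2

Substituting into the nutrient equation gives nutrient = -8*stocking - 22.
So fish_pop = -32*stocking - 95.
Solve -32*stocking - 95 = -31: stocking = (-31 + 95) / -32 = -2.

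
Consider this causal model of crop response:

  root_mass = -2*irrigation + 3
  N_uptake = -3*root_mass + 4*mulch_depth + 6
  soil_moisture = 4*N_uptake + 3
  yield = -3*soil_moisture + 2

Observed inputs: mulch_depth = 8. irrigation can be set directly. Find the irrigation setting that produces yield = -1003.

irrigation = 9

Substituting into the N_uptake equation gives N_uptake = 6*irrigation + 29.
soil_moisture becomes 24*irrigation + 119.
Substituting into the yield equation gives yield = -72*irrigation - 355.
Solve -72*irrigation - 355 = -1003: irrigation = (-1003 + 355) / -72 = 9.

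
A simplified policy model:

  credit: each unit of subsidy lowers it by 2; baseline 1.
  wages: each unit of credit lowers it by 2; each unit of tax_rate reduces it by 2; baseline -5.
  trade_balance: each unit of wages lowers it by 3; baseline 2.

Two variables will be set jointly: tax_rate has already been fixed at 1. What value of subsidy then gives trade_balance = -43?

With tax_rate held at 1:
Substituting into the wages equation gives wages = 4*subsidy - 9.
Substituting into the trade_balance equation gives trade_balance = -12*subsidy + 29.
Solve -12*subsidy + 29 = -43: subsidy = (-43 - 29) / -12 = 6.

subsidy = 6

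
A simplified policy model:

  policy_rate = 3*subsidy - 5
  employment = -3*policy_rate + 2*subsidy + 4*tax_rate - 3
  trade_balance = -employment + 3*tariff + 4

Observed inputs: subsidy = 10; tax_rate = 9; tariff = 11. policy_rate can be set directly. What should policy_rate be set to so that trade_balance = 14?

policy_rate = 10

Intervening on policy_rate fixes its value directly, overriding its dependence on subsidy.
Substituting into the employment equation gives employment = -3*policy_rate + 53.
This gives trade_balance = 3*policy_rate - 16.
Solve 3*policy_rate - 16 = 14: policy_rate = (14 + 16) / 3 = 10.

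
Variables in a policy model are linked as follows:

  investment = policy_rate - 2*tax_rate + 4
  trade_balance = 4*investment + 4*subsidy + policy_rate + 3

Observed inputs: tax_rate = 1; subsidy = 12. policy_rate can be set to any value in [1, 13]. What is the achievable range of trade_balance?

64 to 124

Substituting into the investment equation gives investment = policy_rate + 2.
This gives trade_balance = 5*policy_rate + 59.
Linear in policy_rate, so extremes are at the endpoints: policy_rate = 1 gives trade_balance = 64; policy_rate = 13 gives trade_balance = 124.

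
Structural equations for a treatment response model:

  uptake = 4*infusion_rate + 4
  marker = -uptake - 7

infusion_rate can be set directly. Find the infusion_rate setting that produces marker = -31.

infusion_rate = 5

Substituting into the marker equation gives marker = -4*infusion_rate - 11.
Solve -4*infusion_rate - 11 = -31: infusion_rate = (-31 + 11) / -4 = 5.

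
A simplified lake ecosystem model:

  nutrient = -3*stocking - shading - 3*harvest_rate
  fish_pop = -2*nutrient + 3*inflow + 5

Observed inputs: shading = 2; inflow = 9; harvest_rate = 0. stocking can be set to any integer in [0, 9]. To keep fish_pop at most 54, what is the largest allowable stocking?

stocking = 3

Substituting into the nutrient equation gives nutrient = -3*stocking - 2.
fish_pop becomes 6*stocking + 36.
Require 6*stocking + 36 ≤ 54, so stocking ≤ 3.
The largest integer in [0, 9] satisfying this is 3.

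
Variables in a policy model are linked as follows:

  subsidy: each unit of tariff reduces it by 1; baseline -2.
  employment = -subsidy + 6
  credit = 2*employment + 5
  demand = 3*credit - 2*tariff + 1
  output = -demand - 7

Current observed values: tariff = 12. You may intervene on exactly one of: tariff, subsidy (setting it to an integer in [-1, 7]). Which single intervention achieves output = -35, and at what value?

Intervening on tariff: output = -4*tariff - 71. Reaching -35 requires tariff = -9, outside [-1, 7].
Intervening on subsidy: with other inputs at their observed values, output = 6*subsidy - 35. Solving for -35 gives subsidy = 0, within [-1, 7].

set subsidy = 0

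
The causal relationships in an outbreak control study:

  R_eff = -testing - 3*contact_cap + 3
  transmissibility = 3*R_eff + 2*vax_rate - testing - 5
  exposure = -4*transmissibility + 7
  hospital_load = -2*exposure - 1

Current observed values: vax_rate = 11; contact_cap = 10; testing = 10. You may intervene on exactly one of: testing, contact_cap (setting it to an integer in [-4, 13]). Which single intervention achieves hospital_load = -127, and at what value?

Intervening on testing: hospital_load = -32*testing - 527. Reaching -127 requires testing = -25/2, not an integer.
Intervening on contact_cap: with other inputs at their observed values, hospital_load = -72*contact_cap - 127. Solving for -127 gives contact_cap = 0, within [-4, 13].

set contact_cap = 0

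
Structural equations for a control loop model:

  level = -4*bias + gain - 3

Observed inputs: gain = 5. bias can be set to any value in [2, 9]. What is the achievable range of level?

Substituting into the level equation gives level = -4*bias + 2.
Linear in bias, so extremes are at the endpoints: bias = 2 gives level = -6; bias = 9 gives level = -34.

-34 to -6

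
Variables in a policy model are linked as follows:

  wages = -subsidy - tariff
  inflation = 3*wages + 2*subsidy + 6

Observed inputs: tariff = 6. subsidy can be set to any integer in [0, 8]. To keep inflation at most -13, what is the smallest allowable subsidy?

subsidy = 1

Substituting into the wages equation gives wages = -subsidy - 6.
Substituting into the inflation equation gives inflation = -subsidy - 12.
Require -subsidy - 12 ≤ -13, so subsidy ≥ 1.
The smallest integer in [0, 8] satisfying this is 1.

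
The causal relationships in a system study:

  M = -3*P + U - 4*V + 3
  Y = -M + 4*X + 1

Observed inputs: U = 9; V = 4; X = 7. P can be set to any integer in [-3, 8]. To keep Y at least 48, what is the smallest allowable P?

P = 5

Substituting into the M equation gives M = -3*P - 4.
Substituting into the Y equation gives Y = 3*P + 33.
Require 3*P + 33 ≥ 48, so P ≥ 5.
The smallest integer in [-3, 8] satisfying this is 5.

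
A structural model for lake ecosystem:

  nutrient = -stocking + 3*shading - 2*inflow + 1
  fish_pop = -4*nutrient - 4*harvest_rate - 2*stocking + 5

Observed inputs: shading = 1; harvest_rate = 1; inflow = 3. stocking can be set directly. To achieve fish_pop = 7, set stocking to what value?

stocking = -1

Substituting into the nutrient equation gives nutrient = -stocking - 2.
fish_pop becomes 2*stocking + 9.
Solve 2*stocking + 9 = 7: stocking = (7 - 9) / 2 = -1.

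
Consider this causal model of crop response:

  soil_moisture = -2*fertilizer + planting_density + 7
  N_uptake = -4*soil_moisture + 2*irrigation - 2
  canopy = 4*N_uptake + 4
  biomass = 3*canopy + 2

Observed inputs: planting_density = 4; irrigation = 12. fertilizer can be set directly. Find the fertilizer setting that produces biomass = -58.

Substituting into the soil_moisture equation gives soil_moisture = -2*fertilizer + 11.
This gives N_uptake = 8*fertilizer - 22.
Substituting into the canopy equation gives canopy = 32*fertilizer - 84.
biomass becomes 96*fertilizer - 250.
Solve 96*fertilizer - 250 = -58: fertilizer = (-58 + 250) / 96 = 2.

fertilizer = 2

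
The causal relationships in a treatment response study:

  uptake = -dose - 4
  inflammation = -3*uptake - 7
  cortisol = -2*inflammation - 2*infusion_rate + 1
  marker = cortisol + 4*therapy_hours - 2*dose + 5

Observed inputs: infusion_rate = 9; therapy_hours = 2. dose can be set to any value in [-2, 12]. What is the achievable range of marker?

-110 to 2

Substituting into the inflammation equation gives inflammation = 3*dose + 5.
cortisol becomes -6*dose - 27.
marker becomes -8*dose - 14.
Linear in dose, so extremes are at the endpoints: dose = -2 gives marker = 2; dose = 12 gives marker = -110.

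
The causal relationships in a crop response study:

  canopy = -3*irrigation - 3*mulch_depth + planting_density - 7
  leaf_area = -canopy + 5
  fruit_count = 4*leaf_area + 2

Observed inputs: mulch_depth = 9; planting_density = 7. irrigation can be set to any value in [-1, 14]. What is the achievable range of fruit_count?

118 to 298

Substituting into the canopy equation gives canopy = -3*irrigation - 27.
Substituting into the leaf_area equation gives leaf_area = 3*irrigation + 32.
Substituting into the fruit_count equation gives fruit_count = 12*irrigation + 130.
Linear in irrigation, so extremes are at the endpoints: irrigation = -1 gives fruit_count = 118; irrigation = 14 gives fruit_count = 298.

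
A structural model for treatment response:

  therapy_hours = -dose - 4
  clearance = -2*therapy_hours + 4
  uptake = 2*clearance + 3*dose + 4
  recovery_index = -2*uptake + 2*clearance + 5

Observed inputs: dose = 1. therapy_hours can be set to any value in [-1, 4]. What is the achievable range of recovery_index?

Intervening on therapy_hours fixes its value directly, overriding its dependence on dose.
Substituting into the uptake equation gives uptake = -4*therapy_hours + 15.
Substituting into the recovery_index equation gives recovery_index = 4*therapy_hours - 17.
Linear in therapy_hours, so extremes are at the endpoints: therapy_hours = -1 gives recovery_index = -21; therapy_hours = 4 gives recovery_index = -1.

-21 to -1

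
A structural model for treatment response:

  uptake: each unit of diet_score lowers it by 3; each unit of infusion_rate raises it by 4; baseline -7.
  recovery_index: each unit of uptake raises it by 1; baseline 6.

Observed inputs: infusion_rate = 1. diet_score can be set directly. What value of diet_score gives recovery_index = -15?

diet_score = 6

Substituting into the uptake equation gives uptake = -3*diet_score - 3.
Substituting into the recovery_index equation gives recovery_index = -3*diet_score + 3.
Solve -3*diet_score + 3 = -15: diet_score = (-15 - 3) / -3 = 6.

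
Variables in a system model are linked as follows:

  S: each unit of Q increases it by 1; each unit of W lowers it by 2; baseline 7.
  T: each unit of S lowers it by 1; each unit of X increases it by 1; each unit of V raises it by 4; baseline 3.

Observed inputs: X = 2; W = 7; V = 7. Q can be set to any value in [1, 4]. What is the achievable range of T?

Substituting into the S equation gives S = Q - 7.
This gives T = -Q + 40.
Linear in Q, so extremes are at the endpoints: Q = 1 gives T = 39; Q = 4 gives T = 36.

36 to 39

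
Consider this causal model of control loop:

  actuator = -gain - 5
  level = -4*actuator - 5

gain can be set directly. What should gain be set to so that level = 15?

gain = 0

Substituting into the level equation gives level = 4*gain + 15.
Solve 4*gain + 15 = 15: gain = (15 - 15) / 4 = 0.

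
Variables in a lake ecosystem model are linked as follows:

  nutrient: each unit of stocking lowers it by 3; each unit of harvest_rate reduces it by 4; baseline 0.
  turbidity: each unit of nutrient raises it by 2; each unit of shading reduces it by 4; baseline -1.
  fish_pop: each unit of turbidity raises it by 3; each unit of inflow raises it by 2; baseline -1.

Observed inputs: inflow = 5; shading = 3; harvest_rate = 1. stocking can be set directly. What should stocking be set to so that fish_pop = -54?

Substituting into the nutrient equation gives nutrient = -3*stocking - 4.
Substituting into the turbidity equation gives turbidity = -6*stocking - 21.
Substituting into the fish_pop equation gives fish_pop = -18*stocking - 54.
Solve -18*stocking - 54 = -54: stocking = (-54 + 54) / -18 = 0.

stocking = 0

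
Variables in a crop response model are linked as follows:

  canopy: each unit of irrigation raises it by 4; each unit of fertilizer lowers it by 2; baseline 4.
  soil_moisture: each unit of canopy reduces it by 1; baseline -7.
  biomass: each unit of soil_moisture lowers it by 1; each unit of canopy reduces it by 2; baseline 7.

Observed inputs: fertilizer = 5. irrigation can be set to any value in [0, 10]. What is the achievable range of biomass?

Substituting into the canopy equation gives canopy = 4*irrigation - 6.
soil_moisture becomes -4*irrigation - 1.
So biomass = -4*irrigation + 20.
Linear in irrigation, so extremes are at the endpoints: irrigation = 0 gives biomass = 20; irrigation = 10 gives biomass = -20.

-20 to 20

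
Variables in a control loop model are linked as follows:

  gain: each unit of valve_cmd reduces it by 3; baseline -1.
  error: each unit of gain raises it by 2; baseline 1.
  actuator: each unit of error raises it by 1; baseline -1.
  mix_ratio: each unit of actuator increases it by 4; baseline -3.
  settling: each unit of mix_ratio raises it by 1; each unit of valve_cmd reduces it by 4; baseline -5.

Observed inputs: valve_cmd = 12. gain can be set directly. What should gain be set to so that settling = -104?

gain = -6

Intervening on gain fixes its value directly, overriding its dependence on valve_cmd.
Substituting into the actuator equation gives actuator = 2*gain.
This gives mix_ratio = 8*gain - 3.
Substituting into the settling equation gives settling = 8*gain - 56.
Solve 8*gain - 56 = -104: gain = (-104 + 56) / 8 = -6.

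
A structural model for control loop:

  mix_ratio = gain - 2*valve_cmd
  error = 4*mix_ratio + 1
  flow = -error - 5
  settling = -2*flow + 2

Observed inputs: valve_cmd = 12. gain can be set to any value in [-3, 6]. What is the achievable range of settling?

-202 to -130

Substituting into the mix_ratio equation gives mix_ratio = gain - 24.
Substituting into the error equation gives error = 4*gain - 95.
flow becomes -4*gain + 90.
Substituting into the settling equation gives settling = 8*gain - 178.
Linear in gain, so extremes are at the endpoints: gain = -3 gives settling = -202; gain = 6 gives settling = -130.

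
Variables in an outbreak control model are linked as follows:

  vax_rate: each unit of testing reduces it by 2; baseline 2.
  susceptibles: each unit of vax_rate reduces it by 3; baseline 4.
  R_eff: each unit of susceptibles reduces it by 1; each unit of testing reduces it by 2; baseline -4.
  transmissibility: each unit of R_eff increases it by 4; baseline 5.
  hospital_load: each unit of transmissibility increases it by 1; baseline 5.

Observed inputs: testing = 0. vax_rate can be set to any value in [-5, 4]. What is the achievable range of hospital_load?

Intervening on vax_rate fixes its value directly, overriding its dependence on testing.
Substituting into the R_eff equation gives R_eff = 3*vax_rate - 8.
transmissibility becomes 12*vax_rate - 27.
So hospital_load = 12*vax_rate - 22.
Linear in vax_rate, so extremes are at the endpoints: vax_rate = -5 gives hospital_load = -82; vax_rate = 4 gives hospital_load = 26.

-82 to 26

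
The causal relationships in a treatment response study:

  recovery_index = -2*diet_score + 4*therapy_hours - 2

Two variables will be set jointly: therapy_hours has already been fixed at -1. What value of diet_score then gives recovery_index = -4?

With therapy_hours held at -1:
Substituting into the recovery_index equation gives recovery_index = -2*diet_score - 6.
Solve -2*diet_score - 6 = -4: diet_score = (-4 + 6) / -2 = -1.

diet_score = -1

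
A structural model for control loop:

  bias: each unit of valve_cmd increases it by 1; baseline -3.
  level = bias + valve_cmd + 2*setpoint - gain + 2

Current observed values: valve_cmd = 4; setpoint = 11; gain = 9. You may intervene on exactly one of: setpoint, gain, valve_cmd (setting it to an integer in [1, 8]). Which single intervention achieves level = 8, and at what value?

set setpoint = 5

Intervening on setpoint: with other inputs at their observed values, level = 2*setpoint - 2. Solving for 8 gives setpoint = 5, within [1, 8].
Intervening on gain: level = -gain + 29. Reaching 8 requires gain = 21, outside [1, 8].
Intervening on valve_cmd: level = 2*valve_cmd + 12. Reaching 8 requires valve_cmd = -2, outside [1, 8].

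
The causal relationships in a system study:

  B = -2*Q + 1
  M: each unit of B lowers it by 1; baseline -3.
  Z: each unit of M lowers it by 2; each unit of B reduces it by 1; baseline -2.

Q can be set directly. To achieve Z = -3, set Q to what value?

Q = 4

Substituting into the M equation gives M = 2*Q - 4.
Substituting into the Z equation gives Z = -2*Q + 5.
Solve -2*Q + 5 = -3: Q = (-3 - 5) / -2 = 4.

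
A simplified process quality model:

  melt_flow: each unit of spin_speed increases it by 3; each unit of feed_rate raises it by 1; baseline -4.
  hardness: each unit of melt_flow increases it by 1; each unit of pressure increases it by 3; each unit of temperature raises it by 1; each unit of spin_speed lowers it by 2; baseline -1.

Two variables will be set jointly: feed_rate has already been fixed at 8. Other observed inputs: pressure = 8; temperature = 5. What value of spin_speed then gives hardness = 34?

With feed_rate held at 8:
Substituting into the melt_flow equation gives melt_flow = 3*spin_speed + 4.
Substituting into the hardness equation gives hardness = spin_speed + 32.
Solve spin_speed + 32 = 34: spin_speed = (34 - 32) / 1 = 2.

spin_speed = 2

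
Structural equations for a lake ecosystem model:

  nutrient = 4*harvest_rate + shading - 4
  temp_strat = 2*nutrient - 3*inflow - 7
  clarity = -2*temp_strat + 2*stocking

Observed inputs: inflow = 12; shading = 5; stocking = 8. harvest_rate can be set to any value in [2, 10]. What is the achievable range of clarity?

-62 to 66

Substituting into the nutrient equation gives nutrient = 4*harvest_rate + 1.
Substituting into the temp_strat equation gives temp_strat = 8*harvest_rate - 41.
So clarity = -16*harvest_rate + 98.
Linear in harvest_rate, so extremes are at the endpoints: harvest_rate = 2 gives clarity = 66; harvest_rate = 10 gives clarity = -62.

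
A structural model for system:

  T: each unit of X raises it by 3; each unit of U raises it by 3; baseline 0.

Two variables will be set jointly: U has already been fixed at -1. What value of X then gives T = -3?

X = 0

With U held at -1:
Substituting into the T equation gives T = 3*X - 3.
Solve 3*X - 3 = -3: X = (-3 + 3) / 3 = 0.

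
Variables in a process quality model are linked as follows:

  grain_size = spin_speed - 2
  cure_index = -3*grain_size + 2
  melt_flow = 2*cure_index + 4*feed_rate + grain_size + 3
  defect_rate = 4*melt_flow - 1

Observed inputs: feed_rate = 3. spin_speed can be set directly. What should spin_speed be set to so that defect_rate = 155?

spin_speed = -2

Substituting into the cure_index equation gives cure_index = -3*spin_speed + 8.
This gives melt_flow = -5*spin_speed + 29.
Substituting into the defect_rate equation gives defect_rate = -20*spin_speed + 115.
Solve -20*spin_speed + 115 = 155: spin_speed = (155 - 115) / -20 = -2.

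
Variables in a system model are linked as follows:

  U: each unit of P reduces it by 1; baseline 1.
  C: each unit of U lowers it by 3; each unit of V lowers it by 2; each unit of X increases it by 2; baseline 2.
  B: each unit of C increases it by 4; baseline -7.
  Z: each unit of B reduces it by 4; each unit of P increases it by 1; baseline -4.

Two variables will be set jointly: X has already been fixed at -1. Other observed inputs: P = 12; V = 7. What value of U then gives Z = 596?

With X held at -1:
Intervening on U fixes its value directly, overriding its dependence on P.
Substituting into the C equation gives C = -3*U - 14.
This gives B = -12*U - 63.
So Z = 48*U + 260.
Solve 48*U + 260 = 596: U = (596 - 260) / 48 = 7.

U = 7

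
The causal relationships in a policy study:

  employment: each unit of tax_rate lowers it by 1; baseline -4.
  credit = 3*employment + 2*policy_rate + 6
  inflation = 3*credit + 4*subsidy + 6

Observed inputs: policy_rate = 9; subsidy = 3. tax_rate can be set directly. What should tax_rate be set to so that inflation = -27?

Substituting into the credit equation gives credit = -3*tax_rate + 12.
inflation becomes -9*tax_rate + 54.
Solve -9*tax_rate + 54 = -27: tax_rate = (-27 - 54) / -9 = 9.

tax_rate = 9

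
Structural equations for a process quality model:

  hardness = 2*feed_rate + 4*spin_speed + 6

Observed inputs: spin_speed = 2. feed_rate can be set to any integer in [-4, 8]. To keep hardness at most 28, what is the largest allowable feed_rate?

Substituting into the hardness equation gives hardness = 2*feed_rate + 14.
Require 2*feed_rate + 14 ≤ 28, so feed_rate ≤ 7.
The largest integer in [-4, 8] satisfying this is 7.

feed_rate = 7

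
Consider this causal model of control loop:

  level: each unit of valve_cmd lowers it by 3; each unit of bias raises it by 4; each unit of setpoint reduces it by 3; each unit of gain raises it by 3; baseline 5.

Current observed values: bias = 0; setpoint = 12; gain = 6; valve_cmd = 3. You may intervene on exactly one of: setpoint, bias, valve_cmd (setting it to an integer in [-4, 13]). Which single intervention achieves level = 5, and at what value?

Intervening on setpoint: with other inputs at their observed values, level = -3*setpoint + 14. Solving for 5 gives setpoint = 3, within [-4, 13].
Intervening on bias: level = 4*bias - 22. Reaching 5 requires bias = 27/4, not an integer.
Intervening on valve_cmd: level = -3*valve_cmd - 13. Reaching 5 requires valve_cmd = -6, outside [-4, 13].

set setpoint = 3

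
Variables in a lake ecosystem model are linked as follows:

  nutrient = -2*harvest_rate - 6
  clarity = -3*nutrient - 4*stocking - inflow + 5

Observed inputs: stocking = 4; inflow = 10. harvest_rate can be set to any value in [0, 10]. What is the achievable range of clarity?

-3 to 57

Substituting into the clarity equation gives clarity = 6*harvest_rate - 3.
Linear in harvest_rate, so extremes are at the endpoints: harvest_rate = 0 gives clarity = -3; harvest_rate = 10 gives clarity = 57.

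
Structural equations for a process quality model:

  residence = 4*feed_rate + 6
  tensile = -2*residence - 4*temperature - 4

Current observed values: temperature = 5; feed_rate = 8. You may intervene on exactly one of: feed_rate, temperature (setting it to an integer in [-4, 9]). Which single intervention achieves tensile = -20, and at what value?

set feed_rate = -2

Intervening on feed_rate: with other inputs at their observed values, tensile = -8*feed_rate - 36. Solving for -20 gives feed_rate = -2, within [-4, 9].
Intervening on temperature: tensile = -4*temperature - 80. Reaching -20 requires temperature = -15, outside [-4, 9].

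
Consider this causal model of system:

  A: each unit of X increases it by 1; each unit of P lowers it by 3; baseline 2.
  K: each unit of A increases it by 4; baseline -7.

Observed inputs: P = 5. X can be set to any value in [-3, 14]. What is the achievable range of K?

-71 to -3

Substituting into the A equation gives A = X - 13.
This gives K = 4*X - 59.
Linear in X, so extremes are at the endpoints: X = -3 gives K = -71; X = 14 gives K = -3.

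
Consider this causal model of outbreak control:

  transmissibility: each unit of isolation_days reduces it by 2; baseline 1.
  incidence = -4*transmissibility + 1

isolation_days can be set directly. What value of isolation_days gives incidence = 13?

Substituting into the incidence equation gives incidence = 8*isolation_days - 3.
Solve 8*isolation_days - 3 = 13: isolation_days = (13 + 3) / 8 = 2.

isolation_days = 2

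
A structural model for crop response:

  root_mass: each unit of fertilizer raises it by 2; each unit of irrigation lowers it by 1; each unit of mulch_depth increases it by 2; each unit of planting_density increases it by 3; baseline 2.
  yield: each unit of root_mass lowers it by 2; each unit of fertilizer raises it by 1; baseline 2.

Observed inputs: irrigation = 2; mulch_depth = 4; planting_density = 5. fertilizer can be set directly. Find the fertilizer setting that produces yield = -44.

fertilizer = 0

Substituting into the root_mass equation gives root_mass = 2*fertilizer + 23.
This gives yield = -3*fertilizer - 44.
Solve -3*fertilizer - 44 = -44: fertilizer = (-44 + 44) / -3 = 0.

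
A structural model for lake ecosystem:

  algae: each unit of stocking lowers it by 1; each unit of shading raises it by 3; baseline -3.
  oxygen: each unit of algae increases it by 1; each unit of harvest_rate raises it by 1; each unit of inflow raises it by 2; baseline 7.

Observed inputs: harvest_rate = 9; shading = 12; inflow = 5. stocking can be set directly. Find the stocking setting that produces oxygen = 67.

stocking = -8

Substituting into the algae equation gives algae = -stocking + 33.
oxygen becomes -stocking + 59.
Solve -stocking + 59 = 67: stocking = (67 - 59) / -1 = -8.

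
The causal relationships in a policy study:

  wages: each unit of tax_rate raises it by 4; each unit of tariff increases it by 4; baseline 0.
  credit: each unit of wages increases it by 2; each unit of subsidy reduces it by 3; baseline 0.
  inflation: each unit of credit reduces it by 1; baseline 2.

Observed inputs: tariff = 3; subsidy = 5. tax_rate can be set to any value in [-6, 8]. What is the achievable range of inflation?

-71 to 41

Substituting into the wages equation gives wages = 4*tax_rate + 12.
credit becomes 8*tax_rate + 9.
Substituting into the inflation equation gives inflation = -8*tax_rate - 7.
Linear in tax_rate, so extremes are at the endpoints: tax_rate = -6 gives inflation = 41; tax_rate = 8 gives inflation = -71.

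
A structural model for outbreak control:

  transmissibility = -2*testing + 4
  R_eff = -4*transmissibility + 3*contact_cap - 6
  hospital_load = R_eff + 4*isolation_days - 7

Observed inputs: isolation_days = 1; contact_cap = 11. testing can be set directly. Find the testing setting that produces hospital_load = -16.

Substituting into the R_eff equation gives R_eff = 8*testing + 11.
Substituting into the hospital_load equation gives hospital_load = 8*testing + 8.
Solve 8*testing + 8 = -16: testing = (-16 - 8) / 8 = -3.

testing = -3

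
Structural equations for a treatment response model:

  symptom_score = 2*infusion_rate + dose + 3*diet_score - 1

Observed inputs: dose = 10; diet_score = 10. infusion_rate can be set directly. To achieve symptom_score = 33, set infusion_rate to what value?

Substituting into the symptom_score equation gives symptom_score = 2*infusion_rate + 39.
Solve 2*infusion_rate + 39 = 33: infusion_rate = (33 - 39) / 2 = -3.

infusion_rate = -3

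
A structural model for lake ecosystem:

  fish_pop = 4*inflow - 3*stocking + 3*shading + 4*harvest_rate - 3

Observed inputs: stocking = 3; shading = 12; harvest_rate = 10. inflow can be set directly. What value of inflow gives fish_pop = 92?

inflow = 7

Substituting into the fish_pop equation gives fish_pop = 4*inflow + 64.
Solve 4*inflow + 64 = 92: inflow = (92 - 64) / 4 = 7.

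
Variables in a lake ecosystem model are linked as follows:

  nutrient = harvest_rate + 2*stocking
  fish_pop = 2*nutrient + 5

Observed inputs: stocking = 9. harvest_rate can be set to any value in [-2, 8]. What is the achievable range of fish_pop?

37 to 57

Substituting into the nutrient equation gives nutrient = harvest_rate + 18.
This gives fish_pop = 2*harvest_rate + 41.
Linear in harvest_rate, so extremes are at the endpoints: harvest_rate = -2 gives fish_pop = 37; harvest_rate = 8 gives fish_pop = 57.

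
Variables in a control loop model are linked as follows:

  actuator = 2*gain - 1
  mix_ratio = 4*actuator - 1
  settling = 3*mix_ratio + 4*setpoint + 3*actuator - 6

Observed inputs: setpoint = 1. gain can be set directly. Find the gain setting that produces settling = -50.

gain = -1

Substituting into the mix_ratio equation gives mix_ratio = 8*gain - 5.
settling becomes 30*gain - 20.
Solve 30*gain - 20 = -50: gain = (-50 + 20) / 30 = -1.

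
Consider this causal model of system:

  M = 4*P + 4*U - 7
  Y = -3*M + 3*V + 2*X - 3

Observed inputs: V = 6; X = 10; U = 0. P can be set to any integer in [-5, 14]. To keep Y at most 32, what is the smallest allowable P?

P = 2

Substituting into the M equation gives M = 4*P - 7.
Substituting into the Y equation gives Y = -12*P + 56.
Require -12*P + 56 ≤ 32, so P ≥ 2.
The smallest integer in [-5, 14] satisfying this is 2.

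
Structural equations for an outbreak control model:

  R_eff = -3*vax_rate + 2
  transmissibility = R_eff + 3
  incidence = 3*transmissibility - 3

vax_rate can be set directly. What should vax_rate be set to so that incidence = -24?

Substituting into the transmissibility equation gives transmissibility = -3*vax_rate + 5.
This gives incidence = -9*vax_rate + 12.
Solve -9*vax_rate + 12 = -24: vax_rate = (-24 - 12) / -9 = 4.

vax_rate = 4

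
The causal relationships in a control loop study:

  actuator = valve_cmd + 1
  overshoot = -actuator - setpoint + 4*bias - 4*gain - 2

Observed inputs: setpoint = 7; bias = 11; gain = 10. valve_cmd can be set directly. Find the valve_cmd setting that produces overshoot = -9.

valve_cmd = 3

Substituting into the overshoot equation gives overshoot = -valve_cmd - 6.
Solve -valve_cmd - 6 = -9: valve_cmd = (-9 + 6) / -1 = 3.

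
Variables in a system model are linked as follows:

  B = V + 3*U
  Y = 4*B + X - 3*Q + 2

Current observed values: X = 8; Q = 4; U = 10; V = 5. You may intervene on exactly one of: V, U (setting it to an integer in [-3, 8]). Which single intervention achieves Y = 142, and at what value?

Intervening on V: with other inputs at their observed values, Y = 4*V + 118. Solving for 142 gives V = 6, within [-3, 8].
Intervening on U: Y = 12*U + 18. Reaching 142 requires U = 31/3, not an integer.

set V = 6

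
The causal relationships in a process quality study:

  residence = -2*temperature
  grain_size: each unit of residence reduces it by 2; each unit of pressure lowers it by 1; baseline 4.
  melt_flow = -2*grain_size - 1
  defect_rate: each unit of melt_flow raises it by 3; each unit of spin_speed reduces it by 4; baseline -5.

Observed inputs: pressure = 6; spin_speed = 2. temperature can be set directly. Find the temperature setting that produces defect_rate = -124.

Substituting into the grain_size equation gives grain_size = 4*temperature - 2.
Substituting into the melt_flow equation gives melt_flow = -8*temperature + 3.
So defect_rate = -24*temperature - 4.
Solve -24*temperature - 4 = -124: temperature = (-124 + 4) / -24 = 5.

temperature = 5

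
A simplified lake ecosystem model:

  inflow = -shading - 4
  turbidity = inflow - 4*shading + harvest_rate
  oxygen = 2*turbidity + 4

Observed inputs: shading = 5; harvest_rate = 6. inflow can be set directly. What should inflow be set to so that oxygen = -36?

inflow = -6

Intervening on inflow fixes its value directly, overriding its dependence on shading.
Substituting into the turbidity equation gives turbidity = inflow - 14.
Substituting into the oxygen equation gives oxygen = 2*inflow - 24.
Solve 2*inflow - 24 = -36: inflow = (-36 + 24) / 2 = -6.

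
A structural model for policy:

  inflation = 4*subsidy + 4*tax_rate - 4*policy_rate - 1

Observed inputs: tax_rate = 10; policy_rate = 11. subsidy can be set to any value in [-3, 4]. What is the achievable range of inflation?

Substituting into the inflation equation gives inflation = 4*subsidy - 5.
Linear in subsidy, so extremes are at the endpoints: subsidy = -3 gives inflation = -17; subsidy = 4 gives inflation = 11.

-17 to 11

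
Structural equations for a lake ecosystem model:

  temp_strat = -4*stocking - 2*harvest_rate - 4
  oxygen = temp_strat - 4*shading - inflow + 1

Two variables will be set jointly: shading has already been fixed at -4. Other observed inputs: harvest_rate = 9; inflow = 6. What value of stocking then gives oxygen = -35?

With shading held at -4:
Substituting into the temp_strat equation gives temp_strat = -4*stocking - 22.
Substituting into the oxygen equation gives oxygen = -4*stocking - 11.
Solve -4*stocking - 11 = -35: stocking = (-35 + 11) / -4 = 6.

stocking = 6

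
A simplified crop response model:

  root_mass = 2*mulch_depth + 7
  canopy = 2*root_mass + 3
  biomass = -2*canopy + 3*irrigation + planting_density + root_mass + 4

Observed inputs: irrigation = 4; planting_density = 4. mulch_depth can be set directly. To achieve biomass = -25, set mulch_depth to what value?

mulch_depth = 3

Substituting into the canopy equation gives canopy = 4*mulch_depth + 17.
Substituting into the biomass equation gives biomass = -6*mulch_depth - 7.
Solve -6*mulch_depth - 7 = -25: mulch_depth = (-25 + 7) / -6 = 3.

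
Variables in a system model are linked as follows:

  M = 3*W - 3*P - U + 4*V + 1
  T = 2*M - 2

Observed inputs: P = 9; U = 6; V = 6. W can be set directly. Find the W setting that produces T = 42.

Substituting into the M equation gives M = 3*W - 8.
Substituting into the T equation gives T = 6*W - 18.
Solve 6*W - 18 = 42: W = (42 + 18) / 6 = 10.

W = 10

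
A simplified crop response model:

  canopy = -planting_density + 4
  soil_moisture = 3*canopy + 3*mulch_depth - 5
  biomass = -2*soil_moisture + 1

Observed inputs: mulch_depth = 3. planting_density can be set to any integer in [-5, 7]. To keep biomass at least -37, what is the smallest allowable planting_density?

Substituting into the soil_moisture equation gives soil_moisture = -3*planting_density + 16.
biomass becomes 6*planting_density - 31.
Require 6*planting_density - 31 ≥ -37, so planting_density ≥ -1.
The smallest integer in [-5, 7] satisfying this is -1.

planting_density = -1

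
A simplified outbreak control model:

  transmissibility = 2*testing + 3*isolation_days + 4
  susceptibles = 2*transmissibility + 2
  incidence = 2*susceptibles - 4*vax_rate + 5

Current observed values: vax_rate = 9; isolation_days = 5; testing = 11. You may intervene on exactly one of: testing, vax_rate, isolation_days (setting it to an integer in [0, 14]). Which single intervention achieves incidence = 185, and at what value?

Intervening on testing: incidence = 8*testing + 49. Reaching 185 requires testing = 17, outside [0, 14].
Intervening on vax_rate: incidence = -4*vax_rate + 173. Reaching 185 requires vax_rate = -3, outside [0, 14].
Intervening on isolation_days: with other inputs at their observed values, incidence = 12*isolation_days + 77. Solving for 185 gives isolation_days = 9, within [0, 14].

set isolation_days = 9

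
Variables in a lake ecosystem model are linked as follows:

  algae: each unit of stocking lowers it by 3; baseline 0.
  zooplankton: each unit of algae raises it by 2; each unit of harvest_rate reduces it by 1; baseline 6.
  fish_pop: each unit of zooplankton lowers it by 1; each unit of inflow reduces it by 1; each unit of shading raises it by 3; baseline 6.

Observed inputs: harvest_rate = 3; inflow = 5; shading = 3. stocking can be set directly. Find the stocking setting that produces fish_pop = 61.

Substituting into the zooplankton equation gives zooplankton = -6*stocking + 3.
Substituting into the fish_pop equation gives fish_pop = 6*stocking + 7.
Solve 6*stocking + 7 = 61: stocking = (61 - 7) / 6 = 9.

stocking = 9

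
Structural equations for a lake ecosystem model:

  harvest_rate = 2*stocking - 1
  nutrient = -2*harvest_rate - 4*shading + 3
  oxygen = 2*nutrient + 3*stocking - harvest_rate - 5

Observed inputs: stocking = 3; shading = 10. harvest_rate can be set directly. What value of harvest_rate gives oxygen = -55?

harvest_rate = -3

Intervening on harvest_rate fixes its value directly, overriding its dependence on stocking.
Substituting into the nutrient equation gives nutrient = -2*harvest_rate - 37.
oxygen becomes -5*harvest_rate - 70.
Solve -5*harvest_rate - 70 = -55: harvest_rate = (-55 + 70) / -5 = -3.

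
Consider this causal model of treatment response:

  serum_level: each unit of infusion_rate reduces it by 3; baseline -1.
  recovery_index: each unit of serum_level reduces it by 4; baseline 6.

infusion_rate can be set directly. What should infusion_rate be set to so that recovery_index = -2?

Substituting into the recovery_index equation gives recovery_index = 12*infusion_rate + 10.
Solve 12*infusion_rate + 10 = -2: infusion_rate = (-2 - 10) / 12 = -1.

infusion_rate = -1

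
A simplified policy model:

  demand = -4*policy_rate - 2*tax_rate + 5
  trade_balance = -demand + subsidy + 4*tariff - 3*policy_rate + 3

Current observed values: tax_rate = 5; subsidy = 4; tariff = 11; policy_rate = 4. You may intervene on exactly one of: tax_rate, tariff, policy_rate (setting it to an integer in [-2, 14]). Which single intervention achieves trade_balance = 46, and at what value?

set tax_rate = -2

Intervening on tax_rate: with other inputs at their observed values, trade_balance = 2*tax_rate + 50. Solving for 46 gives tax_rate = -2, within [-2, 14].
Intervening on tariff: trade_balance = 4*tariff + 16. Reaching 46 requires tariff = 15/2, not an integer.
Intervening on policy_rate: trade_balance = policy_rate + 56. Reaching 46 requires policy_rate = -10, outside [-2, 14].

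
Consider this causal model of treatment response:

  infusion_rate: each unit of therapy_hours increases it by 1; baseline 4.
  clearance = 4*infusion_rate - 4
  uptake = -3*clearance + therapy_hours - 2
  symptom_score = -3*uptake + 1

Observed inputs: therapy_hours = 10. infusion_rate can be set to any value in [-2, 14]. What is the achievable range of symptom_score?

Intervening on infusion_rate fixes its value directly, overriding its dependence on therapy_hours.
Substituting into the uptake equation gives uptake = -12*infusion_rate + 20.
This gives symptom_score = 36*infusion_rate - 59.
Linear in infusion_rate, so extremes are at the endpoints: infusion_rate = -2 gives symptom_score = -131; infusion_rate = 14 gives symptom_score = 445.

-131 to 445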